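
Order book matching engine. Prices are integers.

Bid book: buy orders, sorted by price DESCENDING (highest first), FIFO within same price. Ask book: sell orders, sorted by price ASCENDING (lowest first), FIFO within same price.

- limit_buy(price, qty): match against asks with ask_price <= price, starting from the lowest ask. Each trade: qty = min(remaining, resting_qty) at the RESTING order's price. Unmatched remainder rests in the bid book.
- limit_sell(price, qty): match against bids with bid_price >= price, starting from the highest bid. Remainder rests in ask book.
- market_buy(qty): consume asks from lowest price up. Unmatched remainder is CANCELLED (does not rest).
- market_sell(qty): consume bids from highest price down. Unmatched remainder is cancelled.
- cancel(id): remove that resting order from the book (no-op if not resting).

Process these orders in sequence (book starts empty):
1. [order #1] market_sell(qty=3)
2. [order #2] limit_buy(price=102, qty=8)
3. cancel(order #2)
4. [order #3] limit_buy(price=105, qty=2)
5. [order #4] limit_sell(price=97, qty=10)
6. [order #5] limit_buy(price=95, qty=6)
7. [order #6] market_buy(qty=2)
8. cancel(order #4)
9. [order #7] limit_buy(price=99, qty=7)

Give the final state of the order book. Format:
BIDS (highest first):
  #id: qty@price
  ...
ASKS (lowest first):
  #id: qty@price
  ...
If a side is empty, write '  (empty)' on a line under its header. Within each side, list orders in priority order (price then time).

Answer: BIDS (highest first):
  #7: 7@99
  #5: 6@95
ASKS (lowest first):
  (empty)

Derivation:
After op 1 [order #1] market_sell(qty=3): fills=none; bids=[-] asks=[-]
After op 2 [order #2] limit_buy(price=102, qty=8): fills=none; bids=[#2:8@102] asks=[-]
After op 3 cancel(order #2): fills=none; bids=[-] asks=[-]
After op 4 [order #3] limit_buy(price=105, qty=2): fills=none; bids=[#3:2@105] asks=[-]
After op 5 [order #4] limit_sell(price=97, qty=10): fills=#3x#4:2@105; bids=[-] asks=[#4:8@97]
After op 6 [order #5] limit_buy(price=95, qty=6): fills=none; bids=[#5:6@95] asks=[#4:8@97]
After op 7 [order #6] market_buy(qty=2): fills=#6x#4:2@97; bids=[#5:6@95] asks=[#4:6@97]
After op 8 cancel(order #4): fills=none; bids=[#5:6@95] asks=[-]
After op 9 [order #7] limit_buy(price=99, qty=7): fills=none; bids=[#7:7@99 #5:6@95] asks=[-]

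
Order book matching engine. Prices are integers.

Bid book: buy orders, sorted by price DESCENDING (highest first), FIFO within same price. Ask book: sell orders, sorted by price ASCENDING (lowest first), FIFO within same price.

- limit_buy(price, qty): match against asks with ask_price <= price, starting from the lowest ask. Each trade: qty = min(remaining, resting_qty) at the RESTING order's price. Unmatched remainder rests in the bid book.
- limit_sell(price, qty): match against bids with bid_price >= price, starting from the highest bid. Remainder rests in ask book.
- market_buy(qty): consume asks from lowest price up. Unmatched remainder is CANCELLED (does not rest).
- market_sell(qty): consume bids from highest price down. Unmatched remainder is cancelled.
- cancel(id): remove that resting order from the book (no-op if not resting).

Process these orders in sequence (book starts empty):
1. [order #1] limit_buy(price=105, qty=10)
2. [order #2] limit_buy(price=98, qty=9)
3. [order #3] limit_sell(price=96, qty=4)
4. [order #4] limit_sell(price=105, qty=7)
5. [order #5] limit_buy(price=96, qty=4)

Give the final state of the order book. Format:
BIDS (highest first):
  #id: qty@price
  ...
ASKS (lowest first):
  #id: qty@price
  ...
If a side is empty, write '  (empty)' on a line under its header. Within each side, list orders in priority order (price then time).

After op 1 [order #1] limit_buy(price=105, qty=10): fills=none; bids=[#1:10@105] asks=[-]
After op 2 [order #2] limit_buy(price=98, qty=9): fills=none; bids=[#1:10@105 #2:9@98] asks=[-]
After op 3 [order #3] limit_sell(price=96, qty=4): fills=#1x#3:4@105; bids=[#1:6@105 #2:9@98] asks=[-]
After op 4 [order #4] limit_sell(price=105, qty=7): fills=#1x#4:6@105; bids=[#2:9@98] asks=[#4:1@105]
After op 5 [order #5] limit_buy(price=96, qty=4): fills=none; bids=[#2:9@98 #5:4@96] asks=[#4:1@105]

Answer: BIDS (highest first):
  #2: 9@98
  #5: 4@96
ASKS (lowest first):
  #4: 1@105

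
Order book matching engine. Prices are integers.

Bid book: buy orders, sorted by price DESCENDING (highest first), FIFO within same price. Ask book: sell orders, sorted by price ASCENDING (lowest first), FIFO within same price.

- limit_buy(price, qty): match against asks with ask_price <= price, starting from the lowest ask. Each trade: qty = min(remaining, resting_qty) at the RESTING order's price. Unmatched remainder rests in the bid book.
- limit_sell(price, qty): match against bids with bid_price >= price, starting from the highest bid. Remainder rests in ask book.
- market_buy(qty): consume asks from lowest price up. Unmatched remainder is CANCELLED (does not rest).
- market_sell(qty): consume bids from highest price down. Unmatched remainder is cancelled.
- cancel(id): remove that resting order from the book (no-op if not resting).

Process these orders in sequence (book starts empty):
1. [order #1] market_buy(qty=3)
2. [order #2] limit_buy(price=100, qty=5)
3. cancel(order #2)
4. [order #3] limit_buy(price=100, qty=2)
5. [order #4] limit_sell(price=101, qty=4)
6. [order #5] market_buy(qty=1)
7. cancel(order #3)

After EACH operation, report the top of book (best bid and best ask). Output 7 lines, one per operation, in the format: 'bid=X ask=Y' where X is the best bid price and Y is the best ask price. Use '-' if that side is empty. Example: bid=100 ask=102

Answer: bid=- ask=-
bid=100 ask=-
bid=- ask=-
bid=100 ask=-
bid=100 ask=101
bid=100 ask=101
bid=- ask=101

Derivation:
After op 1 [order #1] market_buy(qty=3): fills=none; bids=[-] asks=[-]
After op 2 [order #2] limit_buy(price=100, qty=5): fills=none; bids=[#2:5@100] asks=[-]
After op 3 cancel(order #2): fills=none; bids=[-] asks=[-]
After op 4 [order #3] limit_buy(price=100, qty=2): fills=none; bids=[#3:2@100] asks=[-]
After op 5 [order #4] limit_sell(price=101, qty=4): fills=none; bids=[#3:2@100] asks=[#4:4@101]
After op 6 [order #5] market_buy(qty=1): fills=#5x#4:1@101; bids=[#3:2@100] asks=[#4:3@101]
After op 7 cancel(order #3): fills=none; bids=[-] asks=[#4:3@101]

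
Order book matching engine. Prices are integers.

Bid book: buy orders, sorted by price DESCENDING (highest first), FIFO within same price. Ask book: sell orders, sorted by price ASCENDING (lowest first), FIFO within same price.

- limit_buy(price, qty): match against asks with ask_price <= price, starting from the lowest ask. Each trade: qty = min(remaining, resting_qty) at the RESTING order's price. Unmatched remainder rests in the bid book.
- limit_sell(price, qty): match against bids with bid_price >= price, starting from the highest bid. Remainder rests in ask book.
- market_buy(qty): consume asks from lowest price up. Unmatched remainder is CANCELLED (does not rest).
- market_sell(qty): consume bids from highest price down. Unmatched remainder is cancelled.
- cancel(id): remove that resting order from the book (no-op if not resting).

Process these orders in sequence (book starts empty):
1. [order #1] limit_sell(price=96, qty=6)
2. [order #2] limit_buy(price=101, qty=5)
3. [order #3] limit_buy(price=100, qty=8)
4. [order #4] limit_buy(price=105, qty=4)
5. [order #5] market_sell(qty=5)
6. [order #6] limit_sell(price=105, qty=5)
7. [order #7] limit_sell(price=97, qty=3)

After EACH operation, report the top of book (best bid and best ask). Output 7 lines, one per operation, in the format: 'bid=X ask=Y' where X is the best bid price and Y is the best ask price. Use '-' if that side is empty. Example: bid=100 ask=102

Answer: bid=- ask=96
bid=- ask=96
bid=100 ask=-
bid=105 ask=-
bid=100 ask=-
bid=100 ask=105
bid=100 ask=105

Derivation:
After op 1 [order #1] limit_sell(price=96, qty=6): fills=none; bids=[-] asks=[#1:6@96]
After op 2 [order #2] limit_buy(price=101, qty=5): fills=#2x#1:5@96; bids=[-] asks=[#1:1@96]
After op 3 [order #3] limit_buy(price=100, qty=8): fills=#3x#1:1@96; bids=[#3:7@100] asks=[-]
After op 4 [order #4] limit_buy(price=105, qty=4): fills=none; bids=[#4:4@105 #3:7@100] asks=[-]
After op 5 [order #5] market_sell(qty=5): fills=#4x#5:4@105 #3x#5:1@100; bids=[#3:6@100] asks=[-]
After op 6 [order #6] limit_sell(price=105, qty=5): fills=none; bids=[#3:6@100] asks=[#6:5@105]
After op 7 [order #7] limit_sell(price=97, qty=3): fills=#3x#7:3@100; bids=[#3:3@100] asks=[#6:5@105]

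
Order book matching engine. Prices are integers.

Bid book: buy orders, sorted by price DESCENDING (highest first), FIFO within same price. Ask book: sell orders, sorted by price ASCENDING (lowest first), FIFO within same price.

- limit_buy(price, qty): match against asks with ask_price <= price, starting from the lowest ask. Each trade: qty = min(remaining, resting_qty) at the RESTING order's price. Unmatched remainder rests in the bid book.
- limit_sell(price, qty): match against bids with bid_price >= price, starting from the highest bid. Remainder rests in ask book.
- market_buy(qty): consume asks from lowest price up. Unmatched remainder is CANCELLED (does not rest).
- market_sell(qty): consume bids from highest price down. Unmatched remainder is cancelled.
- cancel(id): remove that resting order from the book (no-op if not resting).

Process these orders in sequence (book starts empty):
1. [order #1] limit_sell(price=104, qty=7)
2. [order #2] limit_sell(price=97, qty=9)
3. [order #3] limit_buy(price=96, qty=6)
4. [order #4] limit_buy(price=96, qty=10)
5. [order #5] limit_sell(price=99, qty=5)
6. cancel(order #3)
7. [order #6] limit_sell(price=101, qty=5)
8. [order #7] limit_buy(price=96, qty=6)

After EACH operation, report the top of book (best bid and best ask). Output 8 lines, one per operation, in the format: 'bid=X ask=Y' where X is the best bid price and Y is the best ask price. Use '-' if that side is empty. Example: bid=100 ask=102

After op 1 [order #1] limit_sell(price=104, qty=7): fills=none; bids=[-] asks=[#1:7@104]
After op 2 [order #2] limit_sell(price=97, qty=9): fills=none; bids=[-] asks=[#2:9@97 #1:7@104]
After op 3 [order #3] limit_buy(price=96, qty=6): fills=none; bids=[#3:6@96] asks=[#2:9@97 #1:7@104]
After op 4 [order #4] limit_buy(price=96, qty=10): fills=none; bids=[#3:6@96 #4:10@96] asks=[#2:9@97 #1:7@104]
After op 5 [order #5] limit_sell(price=99, qty=5): fills=none; bids=[#3:6@96 #4:10@96] asks=[#2:9@97 #5:5@99 #1:7@104]
After op 6 cancel(order #3): fills=none; bids=[#4:10@96] asks=[#2:9@97 #5:5@99 #1:7@104]
After op 7 [order #6] limit_sell(price=101, qty=5): fills=none; bids=[#4:10@96] asks=[#2:9@97 #5:5@99 #6:5@101 #1:7@104]
After op 8 [order #7] limit_buy(price=96, qty=6): fills=none; bids=[#4:10@96 #7:6@96] asks=[#2:9@97 #5:5@99 #6:5@101 #1:7@104]

Answer: bid=- ask=104
bid=- ask=97
bid=96 ask=97
bid=96 ask=97
bid=96 ask=97
bid=96 ask=97
bid=96 ask=97
bid=96 ask=97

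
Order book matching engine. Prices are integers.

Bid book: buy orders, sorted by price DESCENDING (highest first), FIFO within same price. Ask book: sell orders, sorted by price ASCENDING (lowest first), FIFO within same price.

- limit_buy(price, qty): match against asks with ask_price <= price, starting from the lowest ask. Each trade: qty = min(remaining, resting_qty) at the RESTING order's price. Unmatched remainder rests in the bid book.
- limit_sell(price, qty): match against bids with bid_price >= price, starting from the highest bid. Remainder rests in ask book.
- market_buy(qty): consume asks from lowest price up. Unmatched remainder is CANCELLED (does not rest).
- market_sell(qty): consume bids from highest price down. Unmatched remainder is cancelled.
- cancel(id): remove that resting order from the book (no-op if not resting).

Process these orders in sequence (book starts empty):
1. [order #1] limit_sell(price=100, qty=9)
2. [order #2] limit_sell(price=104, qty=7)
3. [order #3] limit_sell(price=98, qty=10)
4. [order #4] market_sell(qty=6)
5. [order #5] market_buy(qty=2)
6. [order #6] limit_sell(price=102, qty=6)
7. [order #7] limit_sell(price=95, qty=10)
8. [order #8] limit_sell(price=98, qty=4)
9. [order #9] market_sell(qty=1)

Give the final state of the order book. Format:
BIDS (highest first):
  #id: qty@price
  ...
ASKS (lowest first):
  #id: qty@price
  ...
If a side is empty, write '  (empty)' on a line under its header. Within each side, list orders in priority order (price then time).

After op 1 [order #1] limit_sell(price=100, qty=9): fills=none; bids=[-] asks=[#1:9@100]
After op 2 [order #2] limit_sell(price=104, qty=7): fills=none; bids=[-] asks=[#1:9@100 #2:7@104]
After op 3 [order #3] limit_sell(price=98, qty=10): fills=none; bids=[-] asks=[#3:10@98 #1:9@100 #2:7@104]
After op 4 [order #4] market_sell(qty=6): fills=none; bids=[-] asks=[#3:10@98 #1:9@100 #2:7@104]
After op 5 [order #5] market_buy(qty=2): fills=#5x#3:2@98; bids=[-] asks=[#3:8@98 #1:9@100 #2:7@104]
After op 6 [order #6] limit_sell(price=102, qty=6): fills=none; bids=[-] asks=[#3:8@98 #1:9@100 #6:6@102 #2:7@104]
After op 7 [order #7] limit_sell(price=95, qty=10): fills=none; bids=[-] asks=[#7:10@95 #3:8@98 #1:9@100 #6:6@102 #2:7@104]
After op 8 [order #8] limit_sell(price=98, qty=4): fills=none; bids=[-] asks=[#7:10@95 #3:8@98 #8:4@98 #1:9@100 #6:6@102 #2:7@104]
After op 9 [order #9] market_sell(qty=1): fills=none; bids=[-] asks=[#7:10@95 #3:8@98 #8:4@98 #1:9@100 #6:6@102 #2:7@104]

Answer: BIDS (highest first):
  (empty)
ASKS (lowest first):
  #7: 10@95
  #3: 8@98
  #8: 4@98
  #1: 9@100
  #6: 6@102
  #2: 7@104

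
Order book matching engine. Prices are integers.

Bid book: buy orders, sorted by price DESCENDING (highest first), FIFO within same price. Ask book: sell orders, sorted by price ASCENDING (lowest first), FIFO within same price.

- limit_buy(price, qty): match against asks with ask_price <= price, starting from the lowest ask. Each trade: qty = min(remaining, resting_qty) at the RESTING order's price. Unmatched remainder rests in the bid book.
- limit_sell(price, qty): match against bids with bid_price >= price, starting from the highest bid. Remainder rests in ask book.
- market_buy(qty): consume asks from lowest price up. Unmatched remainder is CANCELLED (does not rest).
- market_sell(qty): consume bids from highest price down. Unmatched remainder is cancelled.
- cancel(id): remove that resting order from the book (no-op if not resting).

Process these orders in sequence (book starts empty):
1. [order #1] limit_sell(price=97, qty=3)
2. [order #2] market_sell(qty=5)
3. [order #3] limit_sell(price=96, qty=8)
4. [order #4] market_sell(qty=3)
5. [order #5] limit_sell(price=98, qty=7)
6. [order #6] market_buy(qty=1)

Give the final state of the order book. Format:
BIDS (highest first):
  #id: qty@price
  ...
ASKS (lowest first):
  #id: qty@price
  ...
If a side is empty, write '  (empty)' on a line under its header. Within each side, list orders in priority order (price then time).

Answer: BIDS (highest first):
  (empty)
ASKS (lowest first):
  #3: 7@96
  #1: 3@97
  #5: 7@98

Derivation:
After op 1 [order #1] limit_sell(price=97, qty=3): fills=none; bids=[-] asks=[#1:3@97]
After op 2 [order #2] market_sell(qty=5): fills=none; bids=[-] asks=[#1:3@97]
After op 3 [order #3] limit_sell(price=96, qty=8): fills=none; bids=[-] asks=[#3:8@96 #1:3@97]
After op 4 [order #4] market_sell(qty=3): fills=none; bids=[-] asks=[#3:8@96 #1:3@97]
After op 5 [order #5] limit_sell(price=98, qty=7): fills=none; bids=[-] asks=[#3:8@96 #1:3@97 #5:7@98]
After op 6 [order #6] market_buy(qty=1): fills=#6x#3:1@96; bids=[-] asks=[#3:7@96 #1:3@97 #5:7@98]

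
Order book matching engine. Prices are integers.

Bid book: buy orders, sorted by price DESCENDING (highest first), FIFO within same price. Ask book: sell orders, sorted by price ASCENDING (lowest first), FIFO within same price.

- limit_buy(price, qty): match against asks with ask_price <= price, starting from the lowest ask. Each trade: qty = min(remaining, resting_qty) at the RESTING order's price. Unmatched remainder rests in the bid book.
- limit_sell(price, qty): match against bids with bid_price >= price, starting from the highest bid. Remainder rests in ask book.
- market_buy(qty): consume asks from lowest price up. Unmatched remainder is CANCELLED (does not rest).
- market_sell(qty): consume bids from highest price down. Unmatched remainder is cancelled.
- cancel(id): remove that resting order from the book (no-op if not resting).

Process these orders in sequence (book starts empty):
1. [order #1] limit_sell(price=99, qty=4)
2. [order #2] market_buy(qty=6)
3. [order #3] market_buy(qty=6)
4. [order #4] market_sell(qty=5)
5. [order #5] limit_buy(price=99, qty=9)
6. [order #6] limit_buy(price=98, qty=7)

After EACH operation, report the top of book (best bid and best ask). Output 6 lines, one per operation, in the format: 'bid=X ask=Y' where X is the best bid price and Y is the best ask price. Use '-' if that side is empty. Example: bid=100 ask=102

Answer: bid=- ask=99
bid=- ask=-
bid=- ask=-
bid=- ask=-
bid=99 ask=-
bid=99 ask=-

Derivation:
After op 1 [order #1] limit_sell(price=99, qty=4): fills=none; bids=[-] asks=[#1:4@99]
After op 2 [order #2] market_buy(qty=6): fills=#2x#1:4@99; bids=[-] asks=[-]
After op 3 [order #3] market_buy(qty=6): fills=none; bids=[-] asks=[-]
After op 4 [order #4] market_sell(qty=5): fills=none; bids=[-] asks=[-]
After op 5 [order #5] limit_buy(price=99, qty=9): fills=none; bids=[#5:9@99] asks=[-]
After op 6 [order #6] limit_buy(price=98, qty=7): fills=none; bids=[#5:9@99 #6:7@98] asks=[-]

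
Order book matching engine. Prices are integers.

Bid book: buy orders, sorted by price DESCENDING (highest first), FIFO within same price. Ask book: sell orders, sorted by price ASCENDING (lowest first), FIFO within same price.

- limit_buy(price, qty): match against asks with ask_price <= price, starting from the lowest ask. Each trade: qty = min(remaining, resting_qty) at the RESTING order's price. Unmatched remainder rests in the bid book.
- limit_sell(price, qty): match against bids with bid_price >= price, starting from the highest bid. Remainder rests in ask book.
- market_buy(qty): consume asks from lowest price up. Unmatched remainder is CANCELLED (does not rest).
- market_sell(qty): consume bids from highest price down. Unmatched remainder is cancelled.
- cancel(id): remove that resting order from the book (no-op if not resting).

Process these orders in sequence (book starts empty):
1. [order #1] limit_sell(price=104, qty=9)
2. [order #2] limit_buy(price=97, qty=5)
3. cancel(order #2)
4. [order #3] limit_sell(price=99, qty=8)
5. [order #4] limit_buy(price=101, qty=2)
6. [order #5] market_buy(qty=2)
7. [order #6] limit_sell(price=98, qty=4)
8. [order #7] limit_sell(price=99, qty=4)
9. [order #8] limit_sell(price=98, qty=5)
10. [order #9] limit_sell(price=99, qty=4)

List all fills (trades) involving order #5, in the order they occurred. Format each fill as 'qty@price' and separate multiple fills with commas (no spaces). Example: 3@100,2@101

After op 1 [order #1] limit_sell(price=104, qty=9): fills=none; bids=[-] asks=[#1:9@104]
After op 2 [order #2] limit_buy(price=97, qty=5): fills=none; bids=[#2:5@97] asks=[#1:9@104]
After op 3 cancel(order #2): fills=none; bids=[-] asks=[#1:9@104]
After op 4 [order #3] limit_sell(price=99, qty=8): fills=none; bids=[-] asks=[#3:8@99 #1:9@104]
After op 5 [order #4] limit_buy(price=101, qty=2): fills=#4x#3:2@99; bids=[-] asks=[#3:6@99 #1:9@104]
After op 6 [order #5] market_buy(qty=2): fills=#5x#3:2@99; bids=[-] asks=[#3:4@99 #1:9@104]
After op 7 [order #6] limit_sell(price=98, qty=4): fills=none; bids=[-] asks=[#6:4@98 #3:4@99 #1:9@104]
After op 8 [order #7] limit_sell(price=99, qty=4): fills=none; bids=[-] asks=[#6:4@98 #3:4@99 #7:4@99 #1:9@104]
After op 9 [order #8] limit_sell(price=98, qty=5): fills=none; bids=[-] asks=[#6:4@98 #8:5@98 #3:4@99 #7:4@99 #1:9@104]
After op 10 [order #9] limit_sell(price=99, qty=4): fills=none; bids=[-] asks=[#6:4@98 #8:5@98 #3:4@99 #7:4@99 #9:4@99 #1:9@104]

Answer: 2@99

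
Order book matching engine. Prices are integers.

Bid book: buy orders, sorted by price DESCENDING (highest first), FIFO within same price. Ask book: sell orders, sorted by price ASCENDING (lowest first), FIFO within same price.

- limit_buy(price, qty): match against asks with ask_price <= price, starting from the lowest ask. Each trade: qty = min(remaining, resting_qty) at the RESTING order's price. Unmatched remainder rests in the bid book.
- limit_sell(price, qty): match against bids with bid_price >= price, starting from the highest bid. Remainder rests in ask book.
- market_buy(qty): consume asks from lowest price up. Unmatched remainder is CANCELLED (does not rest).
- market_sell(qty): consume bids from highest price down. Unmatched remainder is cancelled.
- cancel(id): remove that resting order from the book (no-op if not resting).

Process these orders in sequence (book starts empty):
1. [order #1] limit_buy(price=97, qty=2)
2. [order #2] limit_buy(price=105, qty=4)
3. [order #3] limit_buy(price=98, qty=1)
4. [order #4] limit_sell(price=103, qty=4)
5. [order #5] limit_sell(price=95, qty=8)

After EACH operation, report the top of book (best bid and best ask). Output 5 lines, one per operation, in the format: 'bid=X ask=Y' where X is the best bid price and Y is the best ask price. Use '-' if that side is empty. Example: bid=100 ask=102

After op 1 [order #1] limit_buy(price=97, qty=2): fills=none; bids=[#1:2@97] asks=[-]
After op 2 [order #2] limit_buy(price=105, qty=4): fills=none; bids=[#2:4@105 #1:2@97] asks=[-]
After op 3 [order #3] limit_buy(price=98, qty=1): fills=none; bids=[#2:4@105 #3:1@98 #1:2@97] asks=[-]
After op 4 [order #4] limit_sell(price=103, qty=4): fills=#2x#4:4@105; bids=[#3:1@98 #1:2@97] asks=[-]
After op 5 [order #5] limit_sell(price=95, qty=8): fills=#3x#5:1@98 #1x#5:2@97; bids=[-] asks=[#5:5@95]

Answer: bid=97 ask=-
bid=105 ask=-
bid=105 ask=-
bid=98 ask=-
bid=- ask=95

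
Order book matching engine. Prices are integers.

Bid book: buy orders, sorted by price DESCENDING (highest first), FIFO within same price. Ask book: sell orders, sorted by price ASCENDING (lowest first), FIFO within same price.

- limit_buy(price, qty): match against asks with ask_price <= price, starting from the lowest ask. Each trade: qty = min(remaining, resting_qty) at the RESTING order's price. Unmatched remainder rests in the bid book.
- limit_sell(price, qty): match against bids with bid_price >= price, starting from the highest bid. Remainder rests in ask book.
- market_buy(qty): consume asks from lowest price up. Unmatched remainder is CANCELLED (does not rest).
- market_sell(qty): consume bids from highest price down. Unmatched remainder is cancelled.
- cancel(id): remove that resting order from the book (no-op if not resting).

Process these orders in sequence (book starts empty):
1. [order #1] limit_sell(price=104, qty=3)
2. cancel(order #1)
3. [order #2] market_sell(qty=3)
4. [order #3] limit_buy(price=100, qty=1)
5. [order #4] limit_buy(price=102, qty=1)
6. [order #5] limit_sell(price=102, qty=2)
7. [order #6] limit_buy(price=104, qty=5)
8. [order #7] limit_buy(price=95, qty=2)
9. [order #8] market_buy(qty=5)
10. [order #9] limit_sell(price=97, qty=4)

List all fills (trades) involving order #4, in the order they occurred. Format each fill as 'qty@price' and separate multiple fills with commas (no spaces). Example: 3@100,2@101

After op 1 [order #1] limit_sell(price=104, qty=3): fills=none; bids=[-] asks=[#1:3@104]
After op 2 cancel(order #1): fills=none; bids=[-] asks=[-]
After op 3 [order #2] market_sell(qty=3): fills=none; bids=[-] asks=[-]
After op 4 [order #3] limit_buy(price=100, qty=1): fills=none; bids=[#3:1@100] asks=[-]
After op 5 [order #4] limit_buy(price=102, qty=1): fills=none; bids=[#4:1@102 #3:1@100] asks=[-]
After op 6 [order #5] limit_sell(price=102, qty=2): fills=#4x#5:1@102; bids=[#3:1@100] asks=[#5:1@102]
After op 7 [order #6] limit_buy(price=104, qty=5): fills=#6x#5:1@102; bids=[#6:4@104 #3:1@100] asks=[-]
After op 8 [order #7] limit_buy(price=95, qty=2): fills=none; bids=[#6:4@104 #3:1@100 #7:2@95] asks=[-]
After op 9 [order #8] market_buy(qty=5): fills=none; bids=[#6:4@104 #3:1@100 #7:2@95] asks=[-]
After op 10 [order #9] limit_sell(price=97, qty=4): fills=#6x#9:4@104; bids=[#3:1@100 #7:2@95] asks=[-]

Answer: 1@102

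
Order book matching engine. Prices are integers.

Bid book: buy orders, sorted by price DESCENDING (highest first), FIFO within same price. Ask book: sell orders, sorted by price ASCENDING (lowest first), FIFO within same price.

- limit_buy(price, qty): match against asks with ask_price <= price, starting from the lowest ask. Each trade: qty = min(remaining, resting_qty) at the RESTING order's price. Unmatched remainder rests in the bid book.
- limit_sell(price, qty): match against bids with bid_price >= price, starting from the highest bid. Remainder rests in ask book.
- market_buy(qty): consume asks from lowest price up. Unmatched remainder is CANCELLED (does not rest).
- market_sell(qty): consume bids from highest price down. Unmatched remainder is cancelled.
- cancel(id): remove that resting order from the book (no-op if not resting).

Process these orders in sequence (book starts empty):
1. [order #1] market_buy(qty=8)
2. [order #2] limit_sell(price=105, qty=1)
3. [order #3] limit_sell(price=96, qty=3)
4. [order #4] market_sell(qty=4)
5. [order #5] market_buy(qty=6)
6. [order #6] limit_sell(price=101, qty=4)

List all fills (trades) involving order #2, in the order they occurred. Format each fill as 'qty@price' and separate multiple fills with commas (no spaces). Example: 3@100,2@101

After op 1 [order #1] market_buy(qty=8): fills=none; bids=[-] asks=[-]
After op 2 [order #2] limit_sell(price=105, qty=1): fills=none; bids=[-] asks=[#2:1@105]
After op 3 [order #3] limit_sell(price=96, qty=3): fills=none; bids=[-] asks=[#3:3@96 #2:1@105]
After op 4 [order #4] market_sell(qty=4): fills=none; bids=[-] asks=[#3:3@96 #2:1@105]
After op 5 [order #5] market_buy(qty=6): fills=#5x#3:3@96 #5x#2:1@105; bids=[-] asks=[-]
After op 6 [order #6] limit_sell(price=101, qty=4): fills=none; bids=[-] asks=[#6:4@101]

Answer: 1@105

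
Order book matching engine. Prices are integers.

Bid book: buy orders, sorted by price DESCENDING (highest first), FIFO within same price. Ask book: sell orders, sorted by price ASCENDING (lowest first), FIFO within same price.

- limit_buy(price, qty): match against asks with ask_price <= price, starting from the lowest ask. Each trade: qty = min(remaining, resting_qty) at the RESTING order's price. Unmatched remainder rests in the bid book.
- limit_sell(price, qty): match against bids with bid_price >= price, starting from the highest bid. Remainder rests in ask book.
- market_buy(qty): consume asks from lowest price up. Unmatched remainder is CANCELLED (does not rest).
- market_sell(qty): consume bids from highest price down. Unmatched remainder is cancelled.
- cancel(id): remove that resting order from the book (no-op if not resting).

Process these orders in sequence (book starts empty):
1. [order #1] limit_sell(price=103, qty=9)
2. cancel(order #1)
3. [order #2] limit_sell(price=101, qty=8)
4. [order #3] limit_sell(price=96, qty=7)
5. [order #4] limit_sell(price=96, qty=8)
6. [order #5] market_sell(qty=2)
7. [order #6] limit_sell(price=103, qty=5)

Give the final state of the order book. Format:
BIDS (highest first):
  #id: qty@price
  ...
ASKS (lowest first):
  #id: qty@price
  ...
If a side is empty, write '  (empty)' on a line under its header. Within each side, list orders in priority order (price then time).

After op 1 [order #1] limit_sell(price=103, qty=9): fills=none; bids=[-] asks=[#1:9@103]
After op 2 cancel(order #1): fills=none; bids=[-] asks=[-]
After op 3 [order #2] limit_sell(price=101, qty=8): fills=none; bids=[-] asks=[#2:8@101]
After op 4 [order #3] limit_sell(price=96, qty=7): fills=none; bids=[-] asks=[#3:7@96 #2:8@101]
After op 5 [order #4] limit_sell(price=96, qty=8): fills=none; bids=[-] asks=[#3:7@96 #4:8@96 #2:8@101]
After op 6 [order #5] market_sell(qty=2): fills=none; bids=[-] asks=[#3:7@96 #4:8@96 #2:8@101]
After op 7 [order #6] limit_sell(price=103, qty=5): fills=none; bids=[-] asks=[#3:7@96 #4:8@96 #2:8@101 #6:5@103]

Answer: BIDS (highest first):
  (empty)
ASKS (lowest first):
  #3: 7@96
  #4: 8@96
  #2: 8@101
  #6: 5@103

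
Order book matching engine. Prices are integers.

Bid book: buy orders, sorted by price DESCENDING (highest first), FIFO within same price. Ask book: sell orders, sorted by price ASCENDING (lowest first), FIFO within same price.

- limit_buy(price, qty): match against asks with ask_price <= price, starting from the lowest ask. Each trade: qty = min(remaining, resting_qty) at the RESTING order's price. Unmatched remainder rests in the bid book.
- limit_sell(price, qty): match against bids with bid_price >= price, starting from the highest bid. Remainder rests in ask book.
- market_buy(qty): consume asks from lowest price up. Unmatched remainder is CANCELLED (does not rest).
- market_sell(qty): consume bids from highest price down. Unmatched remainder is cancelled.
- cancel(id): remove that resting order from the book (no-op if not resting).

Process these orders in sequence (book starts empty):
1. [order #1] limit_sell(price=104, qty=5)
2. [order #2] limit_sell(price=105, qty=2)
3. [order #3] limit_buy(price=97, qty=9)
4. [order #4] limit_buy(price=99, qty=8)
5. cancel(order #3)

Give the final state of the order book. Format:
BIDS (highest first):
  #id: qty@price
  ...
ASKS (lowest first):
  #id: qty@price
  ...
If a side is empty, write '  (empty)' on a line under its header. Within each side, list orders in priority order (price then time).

Answer: BIDS (highest first):
  #4: 8@99
ASKS (lowest first):
  #1: 5@104
  #2: 2@105

Derivation:
After op 1 [order #1] limit_sell(price=104, qty=5): fills=none; bids=[-] asks=[#1:5@104]
After op 2 [order #2] limit_sell(price=105, qty=2): fills=none; bids=[-] asks=[#1:5@104 #2:2@105]
After op 3 [order #3] limit_buy(price=97, qty=9): fills=none; bids=[#3:9@97] asks=[#1:5@104 #2:2@105]
After op 4 [order #4] limit_buy(price=99, qty=8): fills=none; bids=[#4:8@99 #3:9@97] asks=[#1:5@104 #2:2@105]
After op 5 cancel(order #3): fills=none; bids=[#4:8@99] asks=[#1:5@104 #2:2@105]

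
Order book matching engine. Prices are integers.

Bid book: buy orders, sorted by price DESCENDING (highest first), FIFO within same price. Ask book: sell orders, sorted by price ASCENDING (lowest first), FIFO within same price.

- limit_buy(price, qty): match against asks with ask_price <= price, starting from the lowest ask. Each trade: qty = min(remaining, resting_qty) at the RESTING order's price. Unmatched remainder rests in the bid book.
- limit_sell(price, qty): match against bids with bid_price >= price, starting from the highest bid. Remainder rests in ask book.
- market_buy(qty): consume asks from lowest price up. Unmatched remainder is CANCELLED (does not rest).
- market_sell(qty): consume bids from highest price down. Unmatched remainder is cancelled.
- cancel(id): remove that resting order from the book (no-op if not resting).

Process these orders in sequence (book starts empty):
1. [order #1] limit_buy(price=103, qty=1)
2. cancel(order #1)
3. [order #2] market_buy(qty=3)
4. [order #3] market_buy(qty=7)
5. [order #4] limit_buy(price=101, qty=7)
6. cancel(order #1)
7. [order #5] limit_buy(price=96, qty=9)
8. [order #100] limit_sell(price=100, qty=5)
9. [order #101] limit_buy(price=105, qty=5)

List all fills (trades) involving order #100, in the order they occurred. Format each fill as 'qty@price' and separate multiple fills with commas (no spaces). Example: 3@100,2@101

After op 1 [order #1] limit_buy(price=103, qty=1): fills=none; bids=[#1:1@103] asks=[-]
After op 2 cancel(order #1): fills=none; bids=[-] asks=[-]
After op 3 [order #2] market_buy(qty=3): fills=none; bids=[-] asks=[-]
After op 4 [order #3] market_buy(qty=7): fills=none; bids=[-] asks=[-]
After op 5 [order #4] limit_buy(price=101, qty=7): fills=none; bids=[#4:7@101] asks=[-]
After op 6 cancel(order #1): fills=none; bids=[#4:7@101] asks=[-]
After op 7 [order #5] limit_buy(price=96, qty=9): fills=none; bids=[#4:7@101 #5:9@96] asks=[-]
After op 8 [order #100] limit_sell(price=100, qty=5): fills=#4x#100:5@101; bids=[#4:2@101 #5:9@96] asks=[-]
After op 9 [order #101] limit_buy(price=105, qty=5): fills=none; bids=[#101:5@105 #4:2@101 #5:9@96] asks=[-]

Answer: 5@101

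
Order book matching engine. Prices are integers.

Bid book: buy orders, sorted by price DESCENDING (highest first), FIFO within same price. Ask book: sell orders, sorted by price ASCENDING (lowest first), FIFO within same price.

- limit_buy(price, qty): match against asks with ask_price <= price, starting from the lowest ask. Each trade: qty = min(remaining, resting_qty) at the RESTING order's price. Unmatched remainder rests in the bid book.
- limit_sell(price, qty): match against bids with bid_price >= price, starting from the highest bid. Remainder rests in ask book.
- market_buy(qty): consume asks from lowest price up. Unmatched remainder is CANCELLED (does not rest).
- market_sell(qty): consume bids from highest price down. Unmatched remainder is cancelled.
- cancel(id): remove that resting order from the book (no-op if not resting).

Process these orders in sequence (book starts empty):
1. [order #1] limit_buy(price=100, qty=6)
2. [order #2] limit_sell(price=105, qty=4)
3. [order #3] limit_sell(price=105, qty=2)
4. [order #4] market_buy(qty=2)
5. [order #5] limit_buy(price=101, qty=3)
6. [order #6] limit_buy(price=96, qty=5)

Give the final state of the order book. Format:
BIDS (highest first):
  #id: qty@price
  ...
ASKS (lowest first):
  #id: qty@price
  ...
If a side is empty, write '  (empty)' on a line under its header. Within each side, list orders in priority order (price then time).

After op 1 [order #1] limit_buy(price=100, qty=6): fills=none; bids=[#1:6@100] asks=[-]
After op 2 [order #2] limit_sell(price=105, qty=4): fills=none; bids=[#1:6@100] asks=[#2:4@105]
After op 3 [order #3] limit_sell(price=105, qty=2): fills=none; bids=[#1:6@100] asks=[#2:4@105 #3:2@105]
After op 4 [order #4] market_buy(qty=2): fills=#4x#2:2@105; bids=[#1:6@100] asks=[#2:2@105 #3:2@105]
After op 5 [order #5] limit_buy(price=101, qty=3): fills=none; bids=[#5:3@101 #1:6@100] asks=[#2:2@105 #3:2@105]
After op 6 [order #6] limit_buy(price=96, qty=5): fills=none; bids=[#5:3@101 #1:6@100 #6:5@96] asks=[#2:2@105 #3:2@105]

Answer: BIDS (highest first):
  #5: 3@101
  #1: 6@100
  #6: 5@96
ASKS (lowest first):
  #2: 2@105
  #3: 2@105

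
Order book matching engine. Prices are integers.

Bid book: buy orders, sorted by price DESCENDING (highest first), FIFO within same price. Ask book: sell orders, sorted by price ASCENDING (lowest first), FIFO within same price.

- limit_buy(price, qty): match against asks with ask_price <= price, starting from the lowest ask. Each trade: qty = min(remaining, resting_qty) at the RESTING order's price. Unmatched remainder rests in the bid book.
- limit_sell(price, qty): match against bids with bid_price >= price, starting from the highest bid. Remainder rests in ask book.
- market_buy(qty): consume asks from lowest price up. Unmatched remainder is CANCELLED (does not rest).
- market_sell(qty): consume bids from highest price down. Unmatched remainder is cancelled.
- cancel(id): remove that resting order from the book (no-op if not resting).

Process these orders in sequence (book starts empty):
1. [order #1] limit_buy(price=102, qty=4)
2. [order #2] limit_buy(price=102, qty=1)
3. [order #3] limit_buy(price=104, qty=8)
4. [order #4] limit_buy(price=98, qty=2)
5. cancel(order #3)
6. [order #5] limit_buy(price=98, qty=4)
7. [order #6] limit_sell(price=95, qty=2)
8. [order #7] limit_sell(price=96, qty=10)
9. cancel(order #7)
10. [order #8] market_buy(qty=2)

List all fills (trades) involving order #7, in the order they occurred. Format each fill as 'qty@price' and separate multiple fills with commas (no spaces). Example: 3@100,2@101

Answer: 2@102,1@102,2@98,4@98

Derivation:
After op 1 [order #1] limit_buy(price=102, qty=4): fills=none; bids=[#1:4@102] asks=[-]
After op 2 [order #2] limit_buy(price=102, qty=1): fills=none; bids=[#1:4@102 #2:1@102] asks=[-]
After op 3 [order #3] limit_buy(price=104, qty=8): fills=none; bids=[#3:8@104 #1:4@102 #2:1@102] asks=[-]
After op 4 [order #4] limit_buy(price=98, qty=2): fills=none; bids=[#3:8@104 #1:4@102 #2:1@102 #4:2@98] asks=[-]
After op 5 cancel(order #3): fills=none; bids=[#1:4@102 #2:1@102 #4:2@98] asks=[-]
After op 6 [order #5] limit_buy(price=98, qty=4): fills=none; bids=[#1:4@102 #2:1@102 #4:2@98 #5:4@98] asks=[-]
After op 7 [order #6] limit_sell(price=95, qty=2): fills=#1x#6:2@102; bids=[#1:2@102 #2:1@102 #4:2@98 #5:4@98] asks=[-]
After op 8 [order #7] limit_sell(price=96, qty=10): fills=#1x#7:2@102 #2x#7:1@102 #4x#7:2@98 #5x#7:4@98; bids=[-] asks=[#7:1@96]
After op 9 cancel(order #7): fills=none; bids=[-] asks=[-]
After op 10 [order #8] market_buy(qty=2): fills=none; bids=[-] asks=[-]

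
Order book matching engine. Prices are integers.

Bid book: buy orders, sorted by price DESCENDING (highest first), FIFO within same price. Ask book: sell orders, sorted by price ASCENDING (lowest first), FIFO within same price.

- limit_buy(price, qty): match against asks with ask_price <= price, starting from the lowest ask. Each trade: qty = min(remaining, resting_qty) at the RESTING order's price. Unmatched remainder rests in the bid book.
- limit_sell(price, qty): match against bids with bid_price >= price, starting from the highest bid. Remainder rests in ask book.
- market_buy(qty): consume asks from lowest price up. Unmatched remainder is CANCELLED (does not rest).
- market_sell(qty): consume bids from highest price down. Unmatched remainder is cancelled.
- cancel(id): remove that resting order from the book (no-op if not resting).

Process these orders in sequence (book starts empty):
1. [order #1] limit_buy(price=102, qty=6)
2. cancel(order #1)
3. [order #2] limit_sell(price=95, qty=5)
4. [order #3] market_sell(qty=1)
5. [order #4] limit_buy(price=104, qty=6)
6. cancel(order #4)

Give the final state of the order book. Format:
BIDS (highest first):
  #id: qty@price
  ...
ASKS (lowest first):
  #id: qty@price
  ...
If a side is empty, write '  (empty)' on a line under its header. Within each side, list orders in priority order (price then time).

After op 1 [order #1] limit_buy(price=102, qty=6): fills=none; bids=[#1:6@102] asks=[-]
After op 2 cancel(order #1): fills=none; bids=[-] asks=[-]
After op 3 [order #2] limit_sell(price=95, qty=5): fills=none; bids=[-] asks=[#2:5@95]
After op 4 [order #3] market_sell(qty=1): fills=none; bids=[-] asks=[#2:5@95]
After op 5 [order #4] limit_buy(price=104, qty=6): fills=#4x#2:5@95; bids=[#4:1@104] asks=[-]
After op 6 cancel(order #4): fills=none; bids=[-] asks=[-]

Answer: BIDS (highest first):
  (empty)
ASKS (lowest first):
  (empty)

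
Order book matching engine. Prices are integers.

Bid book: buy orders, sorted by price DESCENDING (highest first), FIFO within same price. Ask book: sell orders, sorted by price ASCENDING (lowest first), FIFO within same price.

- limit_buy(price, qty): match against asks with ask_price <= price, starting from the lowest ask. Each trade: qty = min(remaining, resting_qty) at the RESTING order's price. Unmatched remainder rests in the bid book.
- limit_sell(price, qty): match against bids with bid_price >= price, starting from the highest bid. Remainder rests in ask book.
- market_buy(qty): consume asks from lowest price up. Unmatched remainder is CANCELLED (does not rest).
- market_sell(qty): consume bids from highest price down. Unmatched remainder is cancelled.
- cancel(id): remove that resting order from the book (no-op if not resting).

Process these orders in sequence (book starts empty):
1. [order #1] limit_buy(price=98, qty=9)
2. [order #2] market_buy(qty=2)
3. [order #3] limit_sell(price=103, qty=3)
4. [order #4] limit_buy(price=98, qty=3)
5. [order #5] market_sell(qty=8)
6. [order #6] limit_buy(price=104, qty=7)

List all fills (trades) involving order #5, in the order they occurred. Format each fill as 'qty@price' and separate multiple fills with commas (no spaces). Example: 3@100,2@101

Answer: 8@98

Derivation:
After op 1 [order #1] limit_buy(price=98, qty=9): fills=none; bids=[#1:9@98] asks=[-]
After op 2 [order #2] market_buy(qty=2): fills=none; bids=[#1:9@98] asks=[-]
After op 3 [order #3] limit_sell(price=103, qty=3): fills=none; bids=[#1:9@98] asks=[#3:3@103]
After op 4 [order #4] limit_buy(price=98, qty=3): fills=none; bids=[#1:9@98 #4:3@98] asks=[#3:3@103]
After op 5 [order #5] market_sell(qty=8): fills=#1x#5:8@98; bids=[#1:1@98 #4:3@98] asks=[#3:3@103]
After op 6 [order #6] limit_buy(price=104, qty=7): fills=#6x#3:3@103; bids=[#6:4@104 #1:1@98 #4:3@98] asks=[-]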